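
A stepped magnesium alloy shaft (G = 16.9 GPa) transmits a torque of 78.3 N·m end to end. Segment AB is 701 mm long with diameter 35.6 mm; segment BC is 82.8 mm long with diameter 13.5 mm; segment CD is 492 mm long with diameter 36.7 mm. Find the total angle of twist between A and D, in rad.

J_AB = π(0.0356)⁴/32 = 1.58×10^-7 m⁴; J_BC = π(0.0135)⁴/32 = 3.26×10^-9 m⁴; J_CD = π(0.0367)⁴/32 = 1.78×10^-7 m⁴.
θ = (T/G)·Σ L_i/J_i = (78.30/16.9×10⁹)·(0.701/1.58×10^-7 + 0.0828/3.26×10^-9 + 0.492/1.78×10^-7) = 0.1510 rad.

0.151 rad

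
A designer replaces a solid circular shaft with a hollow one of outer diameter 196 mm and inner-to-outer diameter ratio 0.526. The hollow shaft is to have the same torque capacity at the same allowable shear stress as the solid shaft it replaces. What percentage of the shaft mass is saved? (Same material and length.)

23.7 %

Equal τ_max and T ⇒ the solid shaft needs d_s³ = d_o³(1−k⁴), so d_s = 196·(1−0.526⁴)^(1/3) = 190.9 mm.
Area ratio A_h/A_s = d_o²(1−k²)/d_s² = (1−k²)/(1−k⁴)^(2/3) = 0.7628.
Mass saving = 1 − 0.7628 = 23.7 %.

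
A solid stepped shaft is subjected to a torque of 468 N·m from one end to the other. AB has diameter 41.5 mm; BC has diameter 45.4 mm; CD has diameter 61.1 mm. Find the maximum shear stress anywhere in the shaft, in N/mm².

Under the same torque, τ_max = 16T/(πd³) is largest where d is smallest — segment AB (d = 41.5 mm).
τ_max = 16·468.0/(π·(0.0415)³) = 3.335×10^7 Pa.

33.3 N/mm²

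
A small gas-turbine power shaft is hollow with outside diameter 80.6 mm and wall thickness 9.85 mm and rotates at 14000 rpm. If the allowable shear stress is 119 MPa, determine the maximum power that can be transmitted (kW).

J = π(d_o⁴ − d_i⁴)/32 = π(0.0806⁴ − 0.0609⁴)/32 = 2.793×10^-6 m⁴.
T_max = τ_allow·J/r = 1.19×10^8 × 2.793×10^-6 / 0.0403 = 8247 N·m.
ω = 2π·14000/60 = 1466 rad/s, so P_max = T_max·ω = 1.209×10^7 W.

12100 kW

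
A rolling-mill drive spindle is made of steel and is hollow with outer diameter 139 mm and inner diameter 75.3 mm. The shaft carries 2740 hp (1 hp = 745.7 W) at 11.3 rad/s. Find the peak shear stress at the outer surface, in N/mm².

ω = 11.3 rad/s, so T = P/ω = 2740×745.7 / 11.30 = 180800 N·m.
J = π(d_o⁴ − d_i⁴)/32 = π(0.139⁴ − 0.0753⁴)/32 = 3.349×10^-5 m⁴.
τ_max = T·r/J = 180800 × 0.0695 / 3.349×10^-5 = 3.752×10^8 Pa.

375 N/mm²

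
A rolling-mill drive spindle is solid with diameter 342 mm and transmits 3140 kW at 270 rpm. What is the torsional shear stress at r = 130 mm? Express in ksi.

1.56 ksi

ω = 2π·270/60 = 28.27 rad/s, so T = P/ω = 3140×10³ / 28.27 = 111100 N·m.
J = πd⁴/32 = π(0.342)⁴/32 = 1.343×10^-3 m⁴.
Shear stress varies linearly with radius: τ = T·r/J = 111100 × 0.130 / 1.343×10^-3 = 1.075×10^7 Pa.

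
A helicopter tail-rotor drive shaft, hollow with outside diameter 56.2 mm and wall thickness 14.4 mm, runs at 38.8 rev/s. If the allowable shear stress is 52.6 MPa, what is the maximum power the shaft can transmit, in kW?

422 kW

J = π(d_o⁴ − d_i⁴)/32 = π(0.0562⁴ − 0.0274⁴)/32 = 9.240×10^-7 m⁴.
T_max = τ_allow·J/r = 5.26×10^7 × 9.240×10^-7 / 0.0281 = 1730 N·m.
ω = 2π·38.8 = 243.8 rad/s, so P_max = T_max·ω = 4.217×10^5 W.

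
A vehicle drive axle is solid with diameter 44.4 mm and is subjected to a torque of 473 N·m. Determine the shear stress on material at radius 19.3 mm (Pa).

2.39e7 Pa

J = πd⁴/32 = π(0.0444)⁴/32 = 3.815×10^-7 m⁴.
Shear stress varies linearly with radius: τ = T·r/J = 473.0 × 0.0193 / 3.815×10^-7 = 2.393×10^7 Pa.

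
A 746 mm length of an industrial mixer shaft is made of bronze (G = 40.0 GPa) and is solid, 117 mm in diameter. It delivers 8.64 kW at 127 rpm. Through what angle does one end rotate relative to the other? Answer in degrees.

0.0377°

ω = 2π·127/60 = 13.30 rad/s, so T = P/ω = 8.64×10³ / 13.30 = 649.7 N·m.
J = πd⁴/32 = π(0.117)⁴/32 = 1.840×10^-5 m⁴.
θ = T·L/(G·J) = 649.7 × 0.746 / (40.0×10⁹ × 1.840×10^-5) = 6.586×10^-4 rad.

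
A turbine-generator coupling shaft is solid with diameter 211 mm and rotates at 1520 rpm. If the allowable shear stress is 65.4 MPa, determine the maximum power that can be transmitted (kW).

J = πd⁴/32 = π(0.211)⁴/32 = 1.946×10^-4 m⁴.
T_max = τ_allow·J/r = 6.54×10^7 × 1.946×10^-4 / 0.105 = 120600 N·m.
ω = 2π·1520/60 = 159.2 rad/s, so P_max = T_max·ω = 1.920×10^7 W.

19200 kW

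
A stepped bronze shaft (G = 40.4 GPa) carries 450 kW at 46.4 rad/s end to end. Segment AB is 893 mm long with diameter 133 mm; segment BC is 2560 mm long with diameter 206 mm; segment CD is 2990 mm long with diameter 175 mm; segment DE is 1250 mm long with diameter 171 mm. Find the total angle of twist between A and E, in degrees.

ω = 46.4 rad/s, so T = P/ω = 450×10³ / 46.40 = 9698 N·m.
J_AB = π(0.133)⁴/32 = 3.07×10^-5 m⁴; J_BC = π(0.206)⁴/32 = 1.77×10^-4 m⁴; J_CD = π(0.175)⁴/32 = 9.21×10^-5 m⁴; J_DE = π(0.171)⁴/32 = 8.39×10^-5 m⁴.
θ = (T/G)·Σ L_i/J_i = (9698/40.4×10⁹)·(0.893/3.07×10^-5 + 2.56/1.77×10^-4 + 2.99/9.21×10^-5 + 1.25/8.39×10^-5) = 0.02182 rad.

1.25°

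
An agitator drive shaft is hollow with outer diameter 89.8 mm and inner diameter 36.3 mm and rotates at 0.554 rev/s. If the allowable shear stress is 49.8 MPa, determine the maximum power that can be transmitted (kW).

24.0 kW

J = π(d_o⁴ − d_i⁴)/32 = π(0.0898⁴ − 0.0363⁴)/32 = 6.214×10^-6 m⁴.
T_max = τ_allow·J/r = 4.98×10^7 × 6.214×10^-6 / 0.0449 = 6892 N·m.
ω = 2π·0.554 = 3.481 rad/s, so P_max = T_max·ω = 2.399×10^4 W.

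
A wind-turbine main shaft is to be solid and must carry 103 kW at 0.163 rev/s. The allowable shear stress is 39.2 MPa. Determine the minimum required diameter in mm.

236 mm

ω = 2π·0.163 = 1.024 rad/s, so T = P/ω = 103×10³ / 1.024 = 100600 N·m.
For a solid shaft τ_max = 16T/(πd³), so d = (16T/(π τ_allow))^(1/3) = (16·100600/(π·3.92×10^7))^(1/3) = 0.2355 m.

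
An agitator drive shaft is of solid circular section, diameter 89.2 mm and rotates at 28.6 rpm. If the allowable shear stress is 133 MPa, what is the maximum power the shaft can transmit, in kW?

J = πd⁴/32 = π(0.0892)⁴/32 = 6.215×10^-6 m⁴.
T_max = τ_allow·J/r = 1.33×10^8 × 6.215×10^-6 / 0.0446 = 18530 N·m.
ω = 2π·28.6/60 = 2.995 rad/s, so P_max = T_max·ω = 5.551×10^4 W.

55.5 kW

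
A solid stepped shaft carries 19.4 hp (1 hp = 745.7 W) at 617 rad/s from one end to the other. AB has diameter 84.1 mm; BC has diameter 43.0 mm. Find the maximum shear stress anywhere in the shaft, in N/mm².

ω = 617 rad/s, so T = P/ω = 19.4×745.7 / 617.0 = 23.45 N·m.
Under the same torque, τ_max = 16T/(πd³) is largest where d is smallest — segment BC (d = 43.0 mm).
τ_max = 16·23.45/(π·(0.0430)³) = 1.502×10^6 Pa.

1.50 N/mm²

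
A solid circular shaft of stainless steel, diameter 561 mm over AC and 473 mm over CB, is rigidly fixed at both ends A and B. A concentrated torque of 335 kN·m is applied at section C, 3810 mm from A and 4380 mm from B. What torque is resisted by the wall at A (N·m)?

Compatibility: T_A·a/J_AC = T_B·b/J_CB with T_A + T_B = T₀.
J_AC = 9.72×10^-3 m⁴, J_CB = 4.91×10^-3 m⁴, so T_A = T₀·(J_AC/a)/((J_AC/a)+(J_CB/b)) = 232700 N·m, T_B = 102300 N·m.

233000 N·m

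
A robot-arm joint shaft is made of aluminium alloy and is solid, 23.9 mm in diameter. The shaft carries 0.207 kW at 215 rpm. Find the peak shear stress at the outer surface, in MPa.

ω = 2π·215/60 = 22.51 rad/s, so T = P/ω = 0.207×10³ / 22.51 = 9.194 N·m.
J = πd⁴/32 = π(0.0239)⁴/32 = 3.203×10^-8 m⁴.
τ_max = T·r/J = 9.194 × 0.0119 / 3.203×10^-8 = 3.430×10^6 Pa.

3.43 MPa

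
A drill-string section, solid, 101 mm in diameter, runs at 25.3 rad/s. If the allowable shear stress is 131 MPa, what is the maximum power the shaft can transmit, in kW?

670 kW

J = πd⁴/32 = π(0.101)⁴/32 = 1.022×10^-5 m⁴.
T_max = τ_allow·J/r = 1.31×10^8 × 1.022×10^-5 / 0.0505 = 26500 N·m.
ω = 25.3 rad/s, so P_max = T_max·ω = 6.705×10^5 W.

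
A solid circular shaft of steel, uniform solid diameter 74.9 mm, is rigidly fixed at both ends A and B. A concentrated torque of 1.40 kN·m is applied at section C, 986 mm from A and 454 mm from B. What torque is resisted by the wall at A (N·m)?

With uniform GJ and both ends fixed, compatibility θ_AC = θ_CB gives T_A·a = T_B·b, together with T_A + T_B = T₀.
T_A = T₀·b/(a+b) = 1400·454/1440 = 441.4 N·m; T_B = 958.6 N·m.

441 N·m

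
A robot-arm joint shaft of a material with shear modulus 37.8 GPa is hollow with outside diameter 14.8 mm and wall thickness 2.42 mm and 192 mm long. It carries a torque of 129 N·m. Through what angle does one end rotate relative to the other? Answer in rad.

J = π(d_o⁴ − d_i⁴)/32 = π(0.0148⁴ − 0.00996⁴)/32 = 3.744×10^-9 m⁴.
θ = T·L/(G·J) = 129.0 × 0.192 / (37.8×10⁹ × 3.744×10^-9) = 0.1750 rad.

0.175 rad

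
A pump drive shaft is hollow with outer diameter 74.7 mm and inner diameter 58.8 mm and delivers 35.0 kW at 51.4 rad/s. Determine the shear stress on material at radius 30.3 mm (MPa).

11.0 MPa

ω = 51.4 rad/s, so T = P/ω = 35.0×10³ / 51.40 = 680.9 N·m.
J = π(d_o⁴ − d_i⁴)/32 = π(0.0747⁴ − 0.0588⁴)/32 = 1.883×10^-6 m⁴.
Shear stress varies linearly with radius: τ = T·r/J = 680.9 × 0.0303 / 1.883×10^-6 = 1.096×10^7 Pa.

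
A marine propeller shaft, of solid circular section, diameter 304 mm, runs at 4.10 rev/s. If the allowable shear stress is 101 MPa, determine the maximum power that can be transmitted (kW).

14400 kW

J = πd⁴/32 = π(0.304)⁴/32 = 8.385×10^-4 m⁴.
T_max = τ_allow·J/r = 1.01×10^8 × 8.385×10^-4 / 0.152 = 557100 N·m.
ω = 2π·4.10 = 25.76 rad/s, so P_max = T_max·ω = 1.435×10^7 W.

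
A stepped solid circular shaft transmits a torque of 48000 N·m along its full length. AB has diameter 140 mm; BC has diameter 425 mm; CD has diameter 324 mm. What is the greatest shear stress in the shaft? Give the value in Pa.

8.91e7 Pa

Under the same torque, τ_max = 16T/(πd³) is largest where d is smallest — segment AB (d = 140 mm).
τ_max = 16·48000/(π·(0.140)³) = 8.909×10^7 Pa.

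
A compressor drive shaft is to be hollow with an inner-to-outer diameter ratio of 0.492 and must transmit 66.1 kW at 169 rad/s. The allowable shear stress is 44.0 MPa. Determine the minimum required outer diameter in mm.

ω = 169 rad/s, so T = P/ω = 66.1×10³ / 169.0 = 391.1 N·m.
For a hollow shaft with d_i/d_o = 0.492: τ_max = 16T/(π d_o³ (1−k⁴)), so d_o = [16T/(π τ_allow (1−k⁴))]^(1/3) = [16·391.1/(π·4.40×10^7·0.9414)]^(1/3) = 0.03637 m.

36.4 mm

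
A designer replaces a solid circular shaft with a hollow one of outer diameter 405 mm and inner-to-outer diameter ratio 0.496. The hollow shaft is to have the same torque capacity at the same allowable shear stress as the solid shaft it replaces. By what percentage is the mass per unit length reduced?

21.4 %

Equal τ_max and T ⇒ the solid shaft needs d_s³ = d_o³(1−k⁴), so d_s = 405·(1−0.496⁴)^(1/3) = 396.7 mm.
Area ratio A_h/A_s = d_o²(1−k²)/d_s² = (1−k²)/(1−k⁴)^(2/3) = 0.7860.
Mass saving = 1 − 0.7860 = 21.4 %.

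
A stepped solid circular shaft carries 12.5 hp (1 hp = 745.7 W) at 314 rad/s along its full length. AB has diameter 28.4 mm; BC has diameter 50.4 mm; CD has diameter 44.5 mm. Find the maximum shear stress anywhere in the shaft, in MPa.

6.60 MPa

ω = 314 rad/s, so T = P/ω = 12.5×745.7 / 314.0 = 29.69 N·m.
Under the same torque, τ_max = 16T/(πd³) is largest where d is smallest — segment AB (d = 28.4 mm).
τ_max = 16·29.69/(π·(0.0284)³) = 6.600×10^6 Pa.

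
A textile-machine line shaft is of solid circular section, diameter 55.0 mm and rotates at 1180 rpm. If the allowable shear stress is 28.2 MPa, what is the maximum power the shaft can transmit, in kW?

114 kW

J = πd⁴/32 = π(0.0550)⁴/32 = 8.984×10^-7 m⁴.
T_max = τ_allow·J/r = 2.82×10^7 × 8.984×10^-7 / 0.0275 = 921.2 N·m.
ω = 2π·1180/60 = 123.6 rad/s, so P_max = T_max·ω = 1.138×10^5 W.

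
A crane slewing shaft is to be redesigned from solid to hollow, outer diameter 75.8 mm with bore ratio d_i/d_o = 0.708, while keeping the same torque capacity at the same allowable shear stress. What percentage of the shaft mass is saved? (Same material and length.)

Equal τ_max and T ⇒ the solid shaft needs d_s³ = d_o³(1−k⁴), so d_s = 75.8·(1−0.708⁴)^(1/3) = 68.83 mm.
Area ratio A_h/A_s = d_o²(1−k²)/d_s² = (1−k²)/(1−k⁴)^(2/3) = 0.6049.
Mass saving = 1 − 0.6049 = 39.5 %.

39.5 %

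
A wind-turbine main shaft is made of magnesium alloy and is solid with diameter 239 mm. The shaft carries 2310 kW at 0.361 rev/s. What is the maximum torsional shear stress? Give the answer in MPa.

ω = 2π·0.361 = 2.268 rad/s, so T = P/ω = 2310×10³ / 2.268 = 1.018e6 N·m.
J = πd⁴/32 = π(0.239)⁴/32 = 3.203×10^-4 m⁴.
τ_max = T·r/J = 1.018e6 × 0.119 / 3.203×10^-4 = 3.799×10^8 Pa.

380 MPa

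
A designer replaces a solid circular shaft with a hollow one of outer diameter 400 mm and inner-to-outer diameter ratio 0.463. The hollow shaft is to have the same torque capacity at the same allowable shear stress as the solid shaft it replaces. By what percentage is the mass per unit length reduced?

18.9 %

Equal τ_max and T ⇒ the solid shaft needs d_s³ = d_o³(1−k⁴), so d_s = 400·(1−0.463⁴)^(1/3) = 393.8 mm.
Area ratio A_h/A_s = d_o²(1−k²)/d_s² = (1−k²)/(1−k⁴)^(2/3) = 0.8107.
Mass saving = 1 − 0.8107 = 18.9 %.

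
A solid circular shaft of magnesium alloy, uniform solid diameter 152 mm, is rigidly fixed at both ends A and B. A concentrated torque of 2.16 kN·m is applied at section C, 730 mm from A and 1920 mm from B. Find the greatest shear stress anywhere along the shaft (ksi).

With uniform GJ and both ends fixed, compatibility θ_AC = θ_CB gives T_A·a = T_B·b, together with T_A + T_B = T₀.
T_A = T₀·b/(a+b) = 2160·1920/2650 = 1565 N·m; T_B = 595.0 N·m.
τ in each portion: τ_AC = 2.27×10^6 Pa, τ_CB = 8.63×10^5 Pa; maximum is in AC.
τ_max = T_AC·r/J = 1565·0.0760/5.24×10^-5 = 2.270×10^6 Pa.

0.329 ksi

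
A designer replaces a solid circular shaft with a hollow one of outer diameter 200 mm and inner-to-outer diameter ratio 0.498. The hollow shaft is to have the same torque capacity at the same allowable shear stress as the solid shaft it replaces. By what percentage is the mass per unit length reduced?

Equal τ_max and T ⇒ the solid shaft needs d_s³ = d_o³(1−k⁴), so d_s = 200·(1−0.498⁴)^(1/3) = 195.8 mm.
Area ratio A_h/A_s = d_o²(1−k²)/d_s² = (1−k²)/(1−k⁴)^(2/3) = 0.7845.
Mass saving = 1 − 0.7845 = 21.5 %.

21.5 %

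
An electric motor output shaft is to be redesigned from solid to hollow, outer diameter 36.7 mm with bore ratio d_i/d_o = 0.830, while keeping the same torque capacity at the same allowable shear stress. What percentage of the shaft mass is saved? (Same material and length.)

Equal τ_max and T ⇒ the solid shaft needs d_s³ = d_o³(1−k⁴), so d_s = 36.7·(1−0.830⁴)^(1/3) = 29.61 mm.
Area ratio A_h/A_s = d_o²(1−k²)/d_s² = (1−k²)/(1−k⁴)^(2/3) = 0.4778.
Mass saving = 1 − 0.4778 = 52.2 %.

52.2 %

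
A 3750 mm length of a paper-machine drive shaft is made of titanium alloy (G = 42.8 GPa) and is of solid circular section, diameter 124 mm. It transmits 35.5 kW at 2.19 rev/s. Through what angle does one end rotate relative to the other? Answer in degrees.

0.558°

ω = 2π·2.19 = 13.76 rad/s, so T = P/ω = 35.5×10³ / 13.76 = 2580 N·m.
J = πd⁴/32 = π(0.124)⁴/32 = 2.321×10^-5 m⁴.
θ = T·L/(G·J) = 2580 × 3.75 / (42.8×10⁹ × 2.321×10^-5) = 9.739×10^-3 rad.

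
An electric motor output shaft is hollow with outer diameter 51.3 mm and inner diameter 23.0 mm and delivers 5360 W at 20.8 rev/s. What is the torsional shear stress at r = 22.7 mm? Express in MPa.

1.43 MPa

ω = 2π·20.8 = 130.7 rad/s, so T = P/ω = 5360 / 130.7 = 41.01 N·m.
J = π(d_o⁴ − d_i⁴)/32 = π(0.0513⁴ − 0.0230⁴)/32 = 6.525×10^-7 m⁴.
Shear stress varies linearly with radius: τ = T·r/J = 41.01 × 0.0227 / 6.525×10^-7 = 1.427×10^6 Pa.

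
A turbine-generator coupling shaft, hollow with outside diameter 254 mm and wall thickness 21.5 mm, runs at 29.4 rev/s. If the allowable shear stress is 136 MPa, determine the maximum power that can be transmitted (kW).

J = π(d_o⁴ − d_i⁴)/32 = π(0.254⁴ − 0.211⁴)/32 = 2.140×10^-4 m⁴.
T_max = τ_allow·J/r = 1.36×10^8 × 2.140×10^-4 / 0.127 = 229200 N·m.
ω = 2π·29.4 = 184.7 rad/s, so P_max = T_max·ω = 4.234×10^7 W.

42300 kW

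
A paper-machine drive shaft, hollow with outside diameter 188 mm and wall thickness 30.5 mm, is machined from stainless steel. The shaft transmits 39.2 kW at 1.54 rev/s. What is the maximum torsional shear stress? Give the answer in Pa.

3.92e6 Pa

ω = 2π·1.54 = 9.676 rad/s, so T = P/ω = 39.2×10³ / 9.676 = 4051 N·m.
J = π(d_o⁴ − d_i⁴)/32 = π(0.188⁴ − 0.127⁴)/32 = 9.710×10^-5 m⁴.
τ_max = T·r/J = 4051 × 0.0940 / 9.710×10^-5 = 3.922×10^6 Pa.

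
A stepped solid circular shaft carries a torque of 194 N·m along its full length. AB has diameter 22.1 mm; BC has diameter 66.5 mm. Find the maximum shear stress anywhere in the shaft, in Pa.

9.15e7 Pa

Under the same torque, τ_max = 16T/(πd³) is largest where d is smallest — segment AB (d = 22.1 mm).
τ_max = 16·194.0/(π·(0.0221)³) = 9.154×10^7 Pa.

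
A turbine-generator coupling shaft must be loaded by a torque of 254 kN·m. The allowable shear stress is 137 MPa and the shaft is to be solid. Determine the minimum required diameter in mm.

211 mm

For a solid shaft τ_max = 16T/(πd³), so d = (16T/(π τ_allow))^(1/3) = (16·254000/(π·1.37×10^8))^(1/3) = 0.2114 m.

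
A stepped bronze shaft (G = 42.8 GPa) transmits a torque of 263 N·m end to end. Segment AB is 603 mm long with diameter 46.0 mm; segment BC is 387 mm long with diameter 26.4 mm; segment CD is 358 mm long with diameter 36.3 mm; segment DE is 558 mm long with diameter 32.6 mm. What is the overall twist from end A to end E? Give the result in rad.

J_AB = π(0.0460)⁴/32 = 4.40×10^-7 m⁴; J_BC = π(0.0264)⁴/32 = 4.77×10^-8 m⁴; J_CD = π(0.0363)⁴/32 = 1.70×10^-7 m⁴; J_DE = π(0.0326)⁴/32 = 1.11×10^-7 m⁴.
θ = (T/G)·Σ L_i/J_i = (263.0/42.8×10⁹)·(0.603/4.40×10^-7 + 0.387/4.77×10^-8 + 0.358/1.70×10^-7 + 0.558/1.11×10^-7) = 0.1021 rad.

0.102 rad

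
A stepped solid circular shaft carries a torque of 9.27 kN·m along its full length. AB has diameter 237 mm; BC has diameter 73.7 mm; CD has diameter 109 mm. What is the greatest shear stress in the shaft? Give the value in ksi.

17.1 ksi

Under the same torque, τ_max = 16T/(πd³) is largest where d is smallest — segment BC (d = 73.7 mm).
τ_max = 16·9270/(π·(0.0737)³) = 1.179×10^8 Pa.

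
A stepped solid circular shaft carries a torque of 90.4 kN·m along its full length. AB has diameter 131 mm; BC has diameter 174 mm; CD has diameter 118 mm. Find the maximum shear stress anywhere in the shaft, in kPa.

Under the same torque, τ_max = 16T/(πd³) is largest where d is smallest — segment CD (d = 118 mm).
τ_max = 16·90400/(π·(0.118)³) = 2.802×10^8 Pa.

280000 kPa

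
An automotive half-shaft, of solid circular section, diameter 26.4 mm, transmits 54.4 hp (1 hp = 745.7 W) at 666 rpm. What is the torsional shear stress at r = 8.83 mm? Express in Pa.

1.08e8 Pa

ω = 2π·666/60 = 69.74 rad/s, so T = P/ω = 54.4×745.7 / 69.74 = 581.6 N·m.
J = πd⁴/32 = π(0.0264)⁴/32 = 4.769×10^-8 m⁴.
Shear stress varies linearly with radius: τ = T·r/J = 581.6 × 0.00883 / 4.769×10^-8 = 1.077×10^8 Pa.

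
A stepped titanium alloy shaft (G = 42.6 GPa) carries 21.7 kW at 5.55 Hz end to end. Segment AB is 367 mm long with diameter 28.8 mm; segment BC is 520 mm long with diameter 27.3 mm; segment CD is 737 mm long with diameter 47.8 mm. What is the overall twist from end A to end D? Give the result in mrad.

240 mrad

ω = 2π·5.55 = 34.87 rad/s, so T = P/ω = 21.7×10³ / 34.87 = 622.3 N·m.
J_AB = π(0.0288)⁴/32 = 6.75×10^-8 m⁴; J_BC = π(0.0273)⁴/32 = 5.45×10^-8 m⁴; J_CD = π(0.0478)⁴/32 = 5.13×10^-7 m⁴.
θ = (T/G)·Σ L_i/J_i = (622.3/42.6×10⁹)·(0.367/6.75×10^-8 + 0.520/5.45×10^-8 + 0.737/5.13×10^-7) = 0.2397 rad.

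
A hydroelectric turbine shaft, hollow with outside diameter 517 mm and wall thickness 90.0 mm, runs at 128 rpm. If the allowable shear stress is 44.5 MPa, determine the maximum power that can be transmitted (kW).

13300 kW

J = π(d_o⁴ − d_i⁴)/32 = π(0.517⁴ − 0.337⁴)/32 = 5.748×10^-3 m⁴.
T_max = τ_allow·J/r = 4.45×10^7 × 5.748×10^-3 / 0.259 = 989400 N·m.
ω = 2π·128/60 = 13.40 rad/s, so P_max = T_max·ω = 1.326×10^7 W.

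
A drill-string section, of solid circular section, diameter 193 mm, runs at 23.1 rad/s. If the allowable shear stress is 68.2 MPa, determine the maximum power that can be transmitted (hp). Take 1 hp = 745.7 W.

J = πd⁴/32 = π(0.193)⁴/32 = 1.362×10^-4 m⁴.
T_max = τ_allow·J/r = 6.82×10^7 × 1.362×10^-4 / 0.0965 = 96270 N·m.
ω = 23.1 rad/s, so P_max = T_max·ω = 2.224×10^6 W.

2980 hp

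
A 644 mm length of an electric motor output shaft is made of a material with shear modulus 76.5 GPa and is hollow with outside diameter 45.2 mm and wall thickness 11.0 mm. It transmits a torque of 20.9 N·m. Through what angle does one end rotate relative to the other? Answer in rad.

4.61e-4 rad

J = π(d_o⁴ − d_i⁴)/32 = π(0.0452⁴ − 0.0232⁴)/32 = 3.813×10^-7 m⁴.
θ = T·L/(G·J) = 20.90 × 0.644 / (76.5×10⁹ × 3.813×10^-7) = 4.614×10^-4 rad.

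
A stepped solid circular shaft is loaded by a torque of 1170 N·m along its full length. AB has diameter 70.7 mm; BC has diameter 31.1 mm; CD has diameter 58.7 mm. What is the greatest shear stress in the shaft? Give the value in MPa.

198 MPa

Under the same torque, τ_max = 16T/(πd³) is largest where d is smallest — segment BC (d = 31.1 mm).
τ_max = 16·1170/(π·(0.0311)³) = 1.981×10^8 Pa.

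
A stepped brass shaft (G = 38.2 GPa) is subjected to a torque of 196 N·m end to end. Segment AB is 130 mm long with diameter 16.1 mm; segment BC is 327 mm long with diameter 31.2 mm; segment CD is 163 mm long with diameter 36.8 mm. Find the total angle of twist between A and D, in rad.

J_AB = π(0.0161)⁴/32 = 6.60×10^-9 m⁴; J_BC = π(0.0312)⁴/32 = 9.30×10^-8 m⁴; J_CD = π(0.0368)⁴/32 = 1.80×10^-7 m⁴.
θ = (T/G)·Σ L_i/J_i = (196.0/38.2×10⁹)·(0.130/6.60×10^-9 + 0.327/9.30×10^-8 + 0.163/1.80×10^-7) = 0.1238 rad.

0.124 rad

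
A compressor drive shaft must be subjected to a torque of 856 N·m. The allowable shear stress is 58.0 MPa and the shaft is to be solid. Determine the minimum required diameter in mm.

42.2 mm

For a solid shaft τ_max = 16T/(πd³), so d = (16T/(π τ_allow))^(1/3) = (16·856.0/(π·5.80×10^7))^(1/3) = 0.04220 m.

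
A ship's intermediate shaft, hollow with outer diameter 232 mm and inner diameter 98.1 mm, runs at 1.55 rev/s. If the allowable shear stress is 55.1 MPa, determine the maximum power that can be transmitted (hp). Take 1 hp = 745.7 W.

1710 hp

J = π(d_o⁴ − d_i⁴)/32 = π(0.232⁴ − 0.0981⁴)/32 = 2.753×10^-4 m⁴.
T_max = τ_allow·J/r = 5.51×10^7 × 2.753×10^-4 / 0.116 = 130800 N·m.
ω = 2π·1.55 = 9.739 rad/s, so P_max = T_max·ω = 1.274×10^6 W.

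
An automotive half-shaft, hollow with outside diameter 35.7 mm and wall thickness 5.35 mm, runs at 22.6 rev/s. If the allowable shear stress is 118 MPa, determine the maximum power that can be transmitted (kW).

114 kW

J = π(d_o⁴ − d_i⁴)/32 = π(0.0357⁴ − 0.0250⁴)/32 = 1.211×10^-7 m⁴.
T_max = τ_allow·J/r = 1.18×10^8 × 1.211×10^-7 / 0.0179 = 800.7 N·m.
ω = 2π·22.6 = 142.0 rad/s, so P_max = T_max·ω = 1.137×10^5 W.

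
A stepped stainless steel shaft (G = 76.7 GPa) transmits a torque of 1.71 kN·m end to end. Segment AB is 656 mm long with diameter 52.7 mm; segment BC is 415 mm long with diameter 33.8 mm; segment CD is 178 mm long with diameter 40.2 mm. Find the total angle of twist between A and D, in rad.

0.107 rad

J_AB = π(0.0527)⁴/32 = 7.57×10^-7 m⁴; J_BC = π(0.0338)⁴/32 = 1.28×10^-7 m⁴; J_CD = π(0.0402)⁴/32 = 2.56×10^-7 m⁴.
θ = (T/G)·Σ L_i/J_i = (1710/76.7×10⁹)·(0.656/7.57×10^-7 + 0.415/1.28×10^-7 + 0.178/2.56×10^-7) = 0.1070 rad.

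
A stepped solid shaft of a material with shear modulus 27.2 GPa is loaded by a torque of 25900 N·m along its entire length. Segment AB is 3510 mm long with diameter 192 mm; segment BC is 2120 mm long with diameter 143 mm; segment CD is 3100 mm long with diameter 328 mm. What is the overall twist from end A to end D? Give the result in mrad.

76.8 mrad

J_AB = π(0.192)⁴/32 = 1.33×10^-4 m⁴; J_BC = π(0.143)⁴/32 = 4.11×10^-5 m⁴; J_CD = π(0.328)⁴/32 = 1.14×10^-3 m⁴.
θ = (T/G)·Σ L_i/J_i = (25900/27.2×10⁹)·(3.51/1.33×10^-4 + 2.12/4.11×10^-5 + 3.10/1.14×10^-3) = 0.07682 rad.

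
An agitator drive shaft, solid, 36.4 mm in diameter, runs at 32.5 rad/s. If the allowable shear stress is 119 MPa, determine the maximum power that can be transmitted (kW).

J = πd⁴/32 = π(0.0364)⁴/32 = 1.723×10^-7 m⁴.
T_max = τ_allow·J/r = 1.19×10^8 × 1.723×10^-7 / 0.0182 = 1127 N·m.
ω = 32.5 rad/s, so P_max = T_max·ω = 3.662×10^4 W.

36.6 kW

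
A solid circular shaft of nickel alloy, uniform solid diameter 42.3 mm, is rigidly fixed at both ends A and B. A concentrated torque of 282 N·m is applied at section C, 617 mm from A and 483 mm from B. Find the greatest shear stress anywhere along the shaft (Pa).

1.06e7 Pa

With uniform GJ and both ends fixed, compatibility θ_AC = θ_CB gives T_A·a = T_B·b, together with T_A + T_B = T₀.
T_A = T₀·b/(a+b) = 282.0·483/1100 = 123.8 N·m; T_B = 158.2 N·m.
τ in each portion: τ_AC = 8.33×10^6 Pa, τ_CB = 1.06×10^7 Pa; maximum is in CB.
τ_max = T_CB·r/J = 158.2·0.0211/3.14×10^-7 = 1.064×10^7 Pa.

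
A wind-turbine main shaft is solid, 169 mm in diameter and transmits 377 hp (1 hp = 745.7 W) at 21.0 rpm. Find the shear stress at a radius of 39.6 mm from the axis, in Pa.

ω = 2π·21.0/60 = 2.199 rad/s, so T = P/ω = 377×745.7 / 2.199 = 127800 N·m.
J = πd⁴/32 = π(0.169)⁴/32 = 8.008×10^-5 m⁴.
Shear stress varies linearly with radius: τ = T·r/J = 127800 × 0.0396 / 8.008×10^-5 = 6.321×10^7 Pa.

6.32e7 Pa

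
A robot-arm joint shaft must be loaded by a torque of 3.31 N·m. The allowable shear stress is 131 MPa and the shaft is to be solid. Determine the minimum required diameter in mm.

5.05 mm

For a solid shaft τ_max = 16T/(πd³), so d = (16T/(π τ_allow))^(1/3) = (16·3.310/(π·1.31×10^8))^(1/3) = 0.005049 m.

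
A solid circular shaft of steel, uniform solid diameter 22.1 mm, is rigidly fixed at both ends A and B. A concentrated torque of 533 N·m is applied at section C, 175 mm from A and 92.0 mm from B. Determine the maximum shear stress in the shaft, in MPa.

165 MPa

With uniform GJ and both ends fixed, compatibility θ_AC = θ_CB gives T_A·a = T_B·b, together with T_A + T_B = T₀.
T_A = T₀·b/(a+b) = 533.0·92.0/267.0 = 183.7 N·m; T_B = 349.3 N·m.
τ in each portion: τ_AC = 8.67×10^7 Pa, τ_CB = 1.65×10^8 Pa; maximum is in CB.
τ_max = T_CB·r/J = 349.3·0.0111/2.34×10^-8 = 1.648×10^8 Pa.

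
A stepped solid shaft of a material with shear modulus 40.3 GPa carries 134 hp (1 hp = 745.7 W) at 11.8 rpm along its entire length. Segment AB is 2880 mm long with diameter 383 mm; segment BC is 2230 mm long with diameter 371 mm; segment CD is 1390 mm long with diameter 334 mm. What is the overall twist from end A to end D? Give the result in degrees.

ω = 2π·11.8/60 = 1.236 rad/s, so T = P/ω = 134×745.7 / 1.236 = 80860 N·m.
J_AB = π(0.383)⁴/32 = 2.11×10^-3 m⁴; J_BC = π(0.371)⁴/32 = 1.86×10^-3 m⁴; J_CD = π(0.334)⁴/32 = 1.22×10^-3 m⁴.
θ = (T/G)·Σ L_i/J_i = (80860/40.3×10⁹)·(2.88/2.11×10^-3 + 2.23/1.86×10^-3 + 1.39/1.22×10^-3) = 7.424×10^-3 rad.

0.425°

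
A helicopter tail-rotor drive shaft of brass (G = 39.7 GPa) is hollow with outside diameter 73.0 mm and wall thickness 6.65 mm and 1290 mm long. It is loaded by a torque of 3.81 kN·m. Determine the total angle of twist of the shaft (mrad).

80.3 mrad

J = π(d_o⁴ − d_i⁴)/32 = π(0.0730⁴ − 0.0597⁴)/32 = 1.541×10^-6 m⁴.
θ = T·L/(G·J) = 3810 × 1.29 / (39.7×10⁹ × 1.541×10^-6) = 0.08034 rad.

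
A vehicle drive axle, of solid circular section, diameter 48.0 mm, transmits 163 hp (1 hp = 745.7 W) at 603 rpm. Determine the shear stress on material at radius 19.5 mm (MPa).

ω = 2π·603/60 = 63.15 rad/s, so T = P/ω = 163×745.7 / 63.15 = 1925 N·m.
J = πd⁴/32 = π(0.0480)⁴/32 = 5.212×10^-7 m⁴.
Shear stress varies linearly with radius: τ = T·r/J = 1925 × 0.0195 / 5.212×10^-7 = 7.202×10^7 Pa.

72.0 MPa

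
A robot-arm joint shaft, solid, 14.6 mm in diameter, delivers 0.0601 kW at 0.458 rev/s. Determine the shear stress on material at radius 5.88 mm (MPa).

ω = 2π·0.458 = 2.878 rad/s, so T = P/ω = 0.0601×10³ / 2.878 = 20.88 N·m.
J = πd⁴/32 = π(0.0146)⁴/32 = 4.461×10^-9 m⁴.
Shear stress varies linearly with radius: τ = T·r/J = 20.88 × 0.00588 / 4.461×10^-9 = 2.753×10^7 Pa.

27.5 MPa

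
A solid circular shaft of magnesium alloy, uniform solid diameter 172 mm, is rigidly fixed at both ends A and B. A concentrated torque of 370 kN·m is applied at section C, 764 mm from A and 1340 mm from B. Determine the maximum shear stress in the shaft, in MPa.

With uniform GJ and both ends fixed, compatibility θ_AC = θ_CB gives T_A·a = T_B·b, together with T_A + T_B = T₀.
T_A = T₀·b/(a+b) = 370000·1340/2104 = 235600 N·m; T_B = 134400 N·m.
τ in each portion: τ_AC = 2.36×10^8 Pa, τ_CB = 1.34×10^8 Pa; maximum is in AC.
τ_max = T_AC·r/J = 235600·0.0860/8.59×10^-5 = 2.359×10^8 Pa.

236 MPa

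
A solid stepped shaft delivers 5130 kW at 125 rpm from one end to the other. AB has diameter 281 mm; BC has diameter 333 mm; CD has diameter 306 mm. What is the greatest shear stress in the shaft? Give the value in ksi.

ω = 2π·125/60 = 13.09 rad/s, so T = P/ω = 5130×10³ / 13.09 = 391900 N·m.
Under the same torque, τ_max = 16T/(πd³) is largest where d is smallest — segment AB (d = 281 mm).
τ_max = 16·391900/(π·(0.281)³) = 8.996×10^7 Pa.

13.0 ksi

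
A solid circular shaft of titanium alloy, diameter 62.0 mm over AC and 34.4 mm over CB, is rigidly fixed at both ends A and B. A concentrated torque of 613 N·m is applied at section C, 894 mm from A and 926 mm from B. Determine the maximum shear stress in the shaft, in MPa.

12.0 MPa

Compatibility: T_A·a/J_AC = T_B·b/J_CB with T_A + T_B = T₀.
J_AC = 1.45×10^-6 m⁴, J_CB = 1.37×10^-7 m⁴, so T_A = T₀·(J_AC/a)/((J_AC/a)+(J_CB/b)) = 561.6 N·m, T_B = 51.38 N·m.
τ in each portion: τ_AC = 1.20×10^7 Pa, τ_CB = 6.43×10^6 Pa; maximum is in AC.
τ_max = T_AC·r/J = 561.6·0.0310/1.45×10^-6 = 1.200×10^7 Pa.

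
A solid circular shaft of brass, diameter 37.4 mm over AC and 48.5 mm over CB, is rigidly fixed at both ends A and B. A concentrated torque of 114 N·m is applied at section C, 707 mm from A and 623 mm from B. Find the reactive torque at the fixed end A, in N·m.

27.1 N·m

Compatibility: T_A·a/J_AC = T_B·b/J_CB with T_A + T_B = T₀.
J_AC = 1.92×10^-7 m⁴, J_CB = 5.43×10^-7 m⁴, so T_A = T₀·(J_AC/a)/((J_AC/a)+(J_CB/b)) = 27.08 N·m, T_B = 86.92 N·m.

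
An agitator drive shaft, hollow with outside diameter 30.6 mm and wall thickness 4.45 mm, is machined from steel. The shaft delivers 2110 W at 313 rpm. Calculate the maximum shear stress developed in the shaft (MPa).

15.3 MPa

ω = 2π·313/60 = 32.78 rad/s, so T = P/ω = 2110 / 32.78 = 64.37 N·m.
J = π(d_o⁴ − d_i⁴)/32 = π(0.0306⁴ − 0.0217⁴)/32 = 6.431×10^-8 m⁴.
τ_max = T·r/J = 64.37 × 0.0153 / 6.431×10^-8 = 1.532×10^7 Pa.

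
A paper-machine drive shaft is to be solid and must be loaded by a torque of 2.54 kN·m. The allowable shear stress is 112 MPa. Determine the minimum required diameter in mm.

For a solid shaft τ_max = 16T/(πd³), so d = (16T/(π τ_allow))^(1/3) = (16·2540/(π·1.12×10^8))^(1/3) = 0.04870 m.

48.7 mm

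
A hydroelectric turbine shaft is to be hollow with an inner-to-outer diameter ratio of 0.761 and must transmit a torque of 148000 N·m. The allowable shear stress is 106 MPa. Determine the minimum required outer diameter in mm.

220 mm

For a hollow shaft with d_i/d_o = 0.761: τ_max = 16T/(π d_o³ (1−k⁴)), so d_o = [16T/(π τ_allow (1−k⁴))]^(1/3) = [16·148000/(π·1.06×10^8·0.6646)]^(1/3) = 0.2204 m.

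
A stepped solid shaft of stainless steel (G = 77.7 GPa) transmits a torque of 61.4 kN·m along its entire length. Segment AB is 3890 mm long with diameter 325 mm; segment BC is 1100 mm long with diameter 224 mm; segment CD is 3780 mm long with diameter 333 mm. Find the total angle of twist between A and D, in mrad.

8.80 mrad

J_AB = π(0.325)⁴/32 = 1.10×10^-3 m⁴; J_BC = π(0.224)⁴/32 = 2.47×10^-4 m⁴; J_CD = π(0.333)⁴/32 = 1.21×10^-3 m⁴.
θ = (T/G)·Σ L_i/J_i = (61400/77.7×10⁹)·(3.89/1.10×10^-3 + 1.10/2.47×10^-4 + 3.78/1.21×10^-3) = 8.798×10^-3 rad.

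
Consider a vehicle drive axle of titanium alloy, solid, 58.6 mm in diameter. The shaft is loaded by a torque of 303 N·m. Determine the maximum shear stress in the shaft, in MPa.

J = πd⁴/32 = π(0.0586)⁴/32 = 1.158×10^-6 m⁴.
τ_max = T·r/J = 303.0 × 0.0293 / 1.158×10^-6 = 7.669×10^6 Pa.

7.67 MPa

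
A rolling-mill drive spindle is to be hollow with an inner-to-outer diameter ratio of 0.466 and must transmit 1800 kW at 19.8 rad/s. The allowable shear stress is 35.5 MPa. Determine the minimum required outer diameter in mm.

239 mm

ω = 19.8 rad/s, so T = P/ω = 1800×10³ / 19.80 = 90910 N·m.
For a hollow shaft with d_i/d_o = 0.466: τ_max = 16T/(π d_o³ (1−k⁴)), so d_o = [16T/(π τ_allow (1−k⁴))]^(1/3) = [16·90910/(π·3.55×10^7·0.9528)]^(1/3) = 0.2392 m.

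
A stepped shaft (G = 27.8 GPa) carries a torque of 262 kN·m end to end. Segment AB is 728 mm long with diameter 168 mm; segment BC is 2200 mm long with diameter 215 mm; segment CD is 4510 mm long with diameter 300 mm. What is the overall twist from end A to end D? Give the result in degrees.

13.8°

J_AB = π(0.168)⁴/32 = 7.82×10^-5 m⁴; J_BC = π(0.215)⁴/32 = 2.10×10^-4 m⁴; J_CD = π(0.300)⁴/32 = 7.95×10^-4 m⁴.
θ = (T/G)·Σ L_i/J_i = (262000/27.8×10⁹)·(0.728/7.82×10^-5 + 2.20/2.10×10^-4 + 4.51/7.95×10^-4) = 0.2400 rad.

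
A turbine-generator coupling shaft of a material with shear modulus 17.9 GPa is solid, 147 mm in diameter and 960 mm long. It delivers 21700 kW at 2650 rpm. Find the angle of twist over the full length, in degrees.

ω = 2π·2650/60 = 277.5 rad/s, so T = P/ω = 21700×10³ / 277.5 = 78200 N·m.
J = πd⁴/32 = π(0.147)⁴/32 = 4.584×10^-5 m⁴.
θ = T·L/(G·J) = 78200 × 0.960 / (17.9×10⁹ × 4.584×10^-5) = 0.09148 rad.

5.24°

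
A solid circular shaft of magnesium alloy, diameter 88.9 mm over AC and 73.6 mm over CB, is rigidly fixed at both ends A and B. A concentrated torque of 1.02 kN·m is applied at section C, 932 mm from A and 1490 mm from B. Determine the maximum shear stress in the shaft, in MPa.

Compatibility: T_A·a/J_AC = T_B·b/J_CB with T_A + T_B = T₀.
J_AC = 6.13×10^-6 m⁴, J_CB = 2.88×10^-6 m⁴, so T_A = T₀·(J_AC/a)/((J_AC/a)+(J_CB/b)) = 788.3 N·m, T_B = 231.7 N·m.
τ in each portion: τ_AC = 5.71×10^6 Pa, τ_CB = 2.96×10^6 Pa; maximum is in AC.
τ_max = T_AC·r/J = 788.3·0.0445/6.13×10^-6 = 5.715×10^6 Pa.

5.71 MPa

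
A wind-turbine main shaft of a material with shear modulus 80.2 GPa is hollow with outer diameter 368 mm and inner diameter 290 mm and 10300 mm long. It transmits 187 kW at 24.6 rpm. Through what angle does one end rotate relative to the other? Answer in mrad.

ω = 2π·24.6/60 = 2.576 rad/s, so T = P/ω = 187×10³ / 2.576 = 72590 N·m.
J = π(d_o⁴ − d_i⁴)/32 = π(0.368⁴ − 0.290⁴)/32 = 1.106×10^-3 m⁴.
θ = T·L/(G·J) = 72590 × 10.3 / (80.2×10⁹ × 1.106×10^-3) = 8.428×10^-3 rad.

8.43 mrad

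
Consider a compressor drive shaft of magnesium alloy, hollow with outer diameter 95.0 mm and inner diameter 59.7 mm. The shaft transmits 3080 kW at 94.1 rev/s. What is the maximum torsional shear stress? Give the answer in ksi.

5.32 ksi

ω = 2π·94.1 = 591.2 rad/s, so T = P/ω = 3080×10³ / 591.2 = 5209 N·m.
J = π(d_o⁴ − d_i⁴)/32 = π(0.0950⁴ − 0.0597⁴)/32 = 6.749×10^-6 m⁴.
τ_max = T·r/J = 5209 × 0.0475 / 6.749×10^-6 = 3.666×10^7 Pa.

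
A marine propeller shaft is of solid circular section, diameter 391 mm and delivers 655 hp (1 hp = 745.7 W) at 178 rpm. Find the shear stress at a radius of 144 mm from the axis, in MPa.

ω = 2π·178/60 = 18.64 rad/s, so T = P/ω = 655×745.7 / 18.64 = 26200 N·m.
J = πd⁴/32 = π(0.391)⁴/32 = 2.295×10^-3 m⁴.
Shear stress varies linearly with radius: τ = T·r/J = 26200 × 0.144 / 2.295×10^-3 = 1.644×10^6 Pa.

1.64 MPa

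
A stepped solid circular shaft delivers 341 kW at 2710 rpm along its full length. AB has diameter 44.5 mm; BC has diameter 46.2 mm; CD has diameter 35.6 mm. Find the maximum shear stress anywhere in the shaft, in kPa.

136000 kPa

ω = 2π·2710/60 = 283.8 rad/s, so T = P/ω = 341×10³ / 283.8 = 1202 N·m.
Under the same torque, τ_max = 16T/(πd³) is largest where d is smallest — segment CD (d = 35.6 mm).
τ_max = 16·1202/(π·(0.0356)³) = 1.356×10^8 Pa.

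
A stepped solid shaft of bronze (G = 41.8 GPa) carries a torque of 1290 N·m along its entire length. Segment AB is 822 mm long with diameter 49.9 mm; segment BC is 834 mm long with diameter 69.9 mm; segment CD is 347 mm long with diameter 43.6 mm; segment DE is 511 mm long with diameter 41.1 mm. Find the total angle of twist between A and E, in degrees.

J_AB = π(0.0499)⁴/32 = 6.09×10^-7 m⁴; J_BC = π(0.0699)⁴/32 = 2.34×10^-6 m⁴; J_CD = π(0.0436)⁴/32 = 3.55×10^-7 m⁴; J_DE = π(0.0411)⁴/32 = 2.80×10^-7 m⁴.
θ = (T/G)·Σ L_i/J_i = (1290/41.8×10⁹)·(0.822/6.09×10^-7 + 0.834/2.34×10^-6 + 0.347/3.55×10^-7 + 0.511/2.80×10^-7) = 0.1391 rad.

7.97°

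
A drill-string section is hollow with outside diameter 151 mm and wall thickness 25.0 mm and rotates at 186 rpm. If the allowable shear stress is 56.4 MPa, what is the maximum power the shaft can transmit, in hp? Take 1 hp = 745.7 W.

797 hp

J = π(d_o⁴ − d_i⁴)/32 = π(0.151⁴ − 0.101⁴)/32 = 4.082×10^-5 m⁴.
T_max = τ_allow·J/r = 5.64×10^7 × 4.082×10^-5 / 0.0755 = 30500 N·m.
ω = 2π·186/60 = 19.48 rad/s, so P_max = T_max·ω = 5.940×10^5 W.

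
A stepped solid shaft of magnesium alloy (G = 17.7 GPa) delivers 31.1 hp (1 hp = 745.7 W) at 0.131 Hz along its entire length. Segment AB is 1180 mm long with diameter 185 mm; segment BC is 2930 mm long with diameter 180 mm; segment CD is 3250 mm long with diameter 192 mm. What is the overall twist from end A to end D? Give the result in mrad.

100 mrad

ω = 2π·0.131 = 0.8231 rad/s, so T = P/ω = 31.1×745.7 / 0.8231 = 28180 N·m.
J_AB = π(0.185)⁴/32 = 1.15×10^-4 m⁴; J_BC = π(0.180)⁴/32 = 1.03×10^-4 m⁴; J_CD = π(0.192)⁴/32 = 1.33×10^-4 m⁴.
θ = (T/G)·Σ L_i/J_i = (28180/17.7×10⁹)·(1.18/1.15×10^-4 + 2.93/1.03×10^-4 + 3.25/1.33×10^-4) = 0.1004 rad.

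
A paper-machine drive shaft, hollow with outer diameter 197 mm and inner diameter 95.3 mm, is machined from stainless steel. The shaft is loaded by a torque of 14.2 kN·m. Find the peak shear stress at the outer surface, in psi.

1450 psi

J = π(d_o⁴ − d_i⁴)/32 = π(0.197⁴ − 0.0953⁴)/32 = 1.398×10^-4 m⁴.
τ_max = T·r/J = 14200 × 0.0985 / 1.398×10^-4 = 1.001×10^7 Pa.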